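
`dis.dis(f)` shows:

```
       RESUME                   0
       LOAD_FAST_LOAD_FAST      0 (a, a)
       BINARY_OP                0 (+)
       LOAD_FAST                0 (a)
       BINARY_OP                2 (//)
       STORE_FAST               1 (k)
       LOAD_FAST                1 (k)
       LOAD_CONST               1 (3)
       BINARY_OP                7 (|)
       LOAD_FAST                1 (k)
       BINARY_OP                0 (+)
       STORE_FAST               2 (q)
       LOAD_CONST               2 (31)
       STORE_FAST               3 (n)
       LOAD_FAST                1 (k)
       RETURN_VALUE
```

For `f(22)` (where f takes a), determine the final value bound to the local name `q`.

5

LOAD_FAST_LOAD_FAST a,a → push 22,22. Stack: [22, 22]
BINARY_OP + → 22 + 22 = 44. Stack: [44]
LOAD_FAST a → push 22. Stack: [44, 22]
BINARY_OP // → 44 // 22 = 2. Stack: [2]
STORE_FAST k → k=2. Stack: []
LOAD_FAST k → push 2. Stack: [2]
LOAD_CONST → push 3. Stack: [2, 3]
BINARY_OP | → 2 | 3 = 3. Stack: [3]
LOAD_FAST k → push 2. Stack: [3, 2]
BINARY_OP + → 3 + 2 = 5. Stack: [5]
STORE_FAST q → q=5. Stack: []
LOAD_CONST → push 31. Stack: [31]
STORE_FAST n → n=31. Stack: []
LOAD_FAST k → push 2. Stack: [2]
RETURN_VALUE → return 2.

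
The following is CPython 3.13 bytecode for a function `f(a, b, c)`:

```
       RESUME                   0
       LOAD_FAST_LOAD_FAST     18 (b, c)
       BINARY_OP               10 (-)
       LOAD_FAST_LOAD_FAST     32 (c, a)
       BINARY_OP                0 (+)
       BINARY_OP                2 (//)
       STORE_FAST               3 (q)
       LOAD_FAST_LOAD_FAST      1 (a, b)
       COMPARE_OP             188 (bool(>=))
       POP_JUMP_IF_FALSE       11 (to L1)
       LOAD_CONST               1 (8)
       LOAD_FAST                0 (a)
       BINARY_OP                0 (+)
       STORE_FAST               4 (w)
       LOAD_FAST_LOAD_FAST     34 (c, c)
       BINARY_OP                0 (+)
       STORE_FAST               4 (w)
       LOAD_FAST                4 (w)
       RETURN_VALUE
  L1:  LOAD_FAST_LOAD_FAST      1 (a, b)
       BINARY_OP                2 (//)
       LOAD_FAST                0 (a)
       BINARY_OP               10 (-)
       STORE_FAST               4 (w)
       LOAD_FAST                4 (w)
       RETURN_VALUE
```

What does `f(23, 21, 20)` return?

40

LOAD_FAST_LOAD_FAST b,c → push 21,20. Stack: [21, 20]
BINARY_OP - → 21 - 20 = 1. Stack: [1]
LOAD_FAST_LOAD_FAST c,a → push 20,23. Stack: [1, 20, 23]
BINARY_OP + → 20 + 23 = 43. Stack: [1, 43]
BINARY_OP // → 1 // 43 = 0. Stack: [0]
STORE_FAST q → q=0. Stack: []
LOAD_FAST_LOAD_FAST a,b → push 23,21. Stack: [23, 21]
COMPARE_OP bool(>=) → 23 vs 21 = True. Stack: [True]
POP_JUMP_IF_FALSE → pop True; no jump. Stack: []
LOAD_CONST → push 8. Stack: [8]
LOAD_FAST a → push 23. Stack: [8, 23]
BINARY_OP + → 8 + 23 = 31. Stack: [31]
STORE_FAST w → w=31. Stack: []
LOAD_FAST_LOAD_FAST c,c → push 20,20. Stack: [20, 20]
BINARY_OP + → 20 + 20 = 40. Stack: [40]
STORE_FAST w → w=40. Stack: []
LOAD_FAST w → push 40. Stack: [40]
RETURN_VALUE → return 40.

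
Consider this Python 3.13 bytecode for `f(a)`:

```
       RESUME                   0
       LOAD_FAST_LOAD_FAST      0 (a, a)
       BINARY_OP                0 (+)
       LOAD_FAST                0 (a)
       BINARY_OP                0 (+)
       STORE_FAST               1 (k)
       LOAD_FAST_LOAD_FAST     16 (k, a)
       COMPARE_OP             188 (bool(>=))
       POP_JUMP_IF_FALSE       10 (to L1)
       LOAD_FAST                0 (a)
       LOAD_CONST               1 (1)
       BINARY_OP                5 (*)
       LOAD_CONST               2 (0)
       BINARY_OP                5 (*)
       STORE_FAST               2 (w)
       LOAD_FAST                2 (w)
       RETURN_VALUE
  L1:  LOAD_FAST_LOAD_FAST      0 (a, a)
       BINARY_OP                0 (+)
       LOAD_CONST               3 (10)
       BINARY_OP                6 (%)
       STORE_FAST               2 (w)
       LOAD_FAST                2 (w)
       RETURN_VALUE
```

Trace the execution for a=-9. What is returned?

LOAD_FAST_LOAD_FAST a,a → push -9,-9. Stack: [-9, -9]
BINARY_OP + → -9 + -9 = -18. Stack: [-18]
LOAD_FAST a → push -9. Stack: [-18, -9]
BINARY_OP + → -18 + -9 = -27. Stack: [-27]
STORE_FAST k → k=-27. Stack: []
LOAD_FAST_LOAD_FAST k,a → push -27,-9. Stack: [-27, -9]
COMPARE_OP bool(>=) → -27 vs -9 = False. Stack: [False]
POP_JUMP_IF_FALSE → pop False; jump. Stack: []
LOAD_FAST_LOAD_FAST a,a → push -9,-9. Stack: [-9, -9]
BINARY_OP + → -9 + -9 = -18. Stack: [-18]
LOAD_CONST → push 10. Stack: [-18, 10]
BINARY_OP % → -18 % 10 = 2. Stack: [2]
STORE_FAST w → w=2. Stack: []
LOAD_FAST w → push 2. Stack: [2]
RETURN_VALUE → return 2.

2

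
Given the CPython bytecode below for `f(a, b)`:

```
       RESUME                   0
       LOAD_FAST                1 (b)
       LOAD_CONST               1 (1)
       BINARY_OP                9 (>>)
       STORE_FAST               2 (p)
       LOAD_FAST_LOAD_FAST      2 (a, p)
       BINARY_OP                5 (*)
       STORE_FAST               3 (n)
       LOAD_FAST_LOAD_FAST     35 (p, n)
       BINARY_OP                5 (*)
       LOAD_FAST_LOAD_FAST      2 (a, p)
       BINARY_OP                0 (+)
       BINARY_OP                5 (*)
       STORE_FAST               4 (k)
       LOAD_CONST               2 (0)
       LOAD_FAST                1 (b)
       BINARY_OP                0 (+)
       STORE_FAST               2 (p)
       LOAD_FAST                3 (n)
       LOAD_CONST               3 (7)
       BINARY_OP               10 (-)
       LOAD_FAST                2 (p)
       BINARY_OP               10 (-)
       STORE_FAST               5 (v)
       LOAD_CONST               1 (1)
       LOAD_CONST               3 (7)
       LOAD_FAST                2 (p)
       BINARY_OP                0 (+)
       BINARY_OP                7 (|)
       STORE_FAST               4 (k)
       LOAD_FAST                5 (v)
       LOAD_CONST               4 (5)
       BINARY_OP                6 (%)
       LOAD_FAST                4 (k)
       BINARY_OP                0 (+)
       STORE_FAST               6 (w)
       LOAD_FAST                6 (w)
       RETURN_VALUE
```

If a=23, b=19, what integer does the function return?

LOAD_FAST b → push 19. Stack: [19]
LOAD_CONST → push 1. Stack: [19, 1]
BINARY_OP >> → 19 >> 1 = 9. Stack: [9]
STORE_FAST p → p=9. Stack: []
LOAD_FAST_LOAD_FAST a,p → push 23,9. Stack: [23, 9]
BINARY_OP * → 23 * 9 = 207. Stack: [207]
STORE_FAST n → n=207. Stack: []
LOAD_FAST_LOAD_FAST p,n → push 9,207. Stack: [9, 207]
BINARY_OP * → 9 * 207 = 1863. Stack: [1863]
LOAD_FAST_LOAD_FAST a,p → push 23,9. Stack: [1863, 23, 9]
BINARY_OP + → 23 + 9 = 32. Stack: [1863, 32]
BINARY_OP * → 1863 * 32 = 59616. Stack: [59616]
STORE_FAST k → k=59616. Stack: []
LOAD_CONST → push 0. Stack: [0]
LOAD_FAST b → push 19. Stack: [0, 19]
BINARY_OP + → 0 + 19 = 19. Stack: [19]
STORE_FAST p → p=19. Stack: []
LOAD_FAST n → push 207. Stack: [207]
LOAD_CONST → push 7. Stack: [207, 7]
BINARY_OP - → 207 - 7 = 200. Stack: [200]
LOAD_FAST p → push 19. Stack: [200, 19]
BINARY_OP - → 200 - 19 = 181. Stack: [181]
STORE_FAST v → v=181. Stack: []
LOAD_CONST → push 1. Stack: [1]
LOAD_CONST → push 7. Stack: [1, 7]
LOAD_FAST p → push 19. Stack: [1, 7, 19]
BINARY_OP + → 7 + 19 = 26. Stack: [1, 26]
BINARY_OP | → 1 | 26 = 27. Stack: [27]
STORE_FAST k → k=27. Stack: []
LOAD_FAST v → push 181. Stack: [181]
LOAD_CONST → push 5. Stack: [181, 5]
BINARY_OP % → 181 % 5 = 1. Stack: [1]
LOAD_FAST k → push 27. Stack: [1, 27]
BINARY_OP + → 1 + 27 = 28. Stack: [28]
STORE_FAST w → w=28. Stack: []
LOAD_FAST w → push 28. Stack: [28]
RETURN_VALUE → return 28.

28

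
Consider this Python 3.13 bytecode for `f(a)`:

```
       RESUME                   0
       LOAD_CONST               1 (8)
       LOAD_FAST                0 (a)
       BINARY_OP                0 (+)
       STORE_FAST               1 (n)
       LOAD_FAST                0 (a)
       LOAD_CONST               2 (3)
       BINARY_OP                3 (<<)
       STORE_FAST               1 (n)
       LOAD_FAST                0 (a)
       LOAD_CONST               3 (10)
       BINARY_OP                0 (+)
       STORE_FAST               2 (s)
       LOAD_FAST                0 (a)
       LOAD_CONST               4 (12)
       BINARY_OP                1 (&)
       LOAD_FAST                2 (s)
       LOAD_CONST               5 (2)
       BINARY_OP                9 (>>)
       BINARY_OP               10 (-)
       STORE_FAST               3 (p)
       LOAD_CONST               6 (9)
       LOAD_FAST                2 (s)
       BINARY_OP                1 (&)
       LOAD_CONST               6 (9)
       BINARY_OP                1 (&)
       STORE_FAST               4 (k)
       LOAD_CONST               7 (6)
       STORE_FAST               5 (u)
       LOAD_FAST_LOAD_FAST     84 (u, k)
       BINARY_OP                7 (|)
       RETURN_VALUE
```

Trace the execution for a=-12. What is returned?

14

LOAD_CONST → push 8. Stack: [8]
LOAD_FAST a → push -12. Stack: [8, -12]
BINARY_OP + → 8 + -12 = -4. Stack: [-4]
STORE_FAST n → n=-4. Stack: []
LOAD_FAST a → push -12. Stack: [-12]
LOAD_CONST → push 3. Stack: [-12, 3]
BINARY_OP << → -12 << 3 = -96. Stack: [-96]
STORE_FAST n → n=-96. Stack: []
LOAD_FAST a → push -12. Stack: [-12]
LOAD_CONST → push 10. Stack: [-12, 10]
BINARY_OP + → -12 + 10 = -2. Stack: [-2]
STORE_FAST s → s=-2. Stack: []
LOAD_FAST a → push -12. Stack: [-12]
LOAD_CONST → push 12. Stack: [-12, 12]
BINARY_OP & → -12 & 12 = 4. Stack: [4]
LOAD_FAST s → push -2. Stack: [4, -2]
LOAD_CONST → push 2. Stack: [4, -2, 2]
BINARY_OP >> → -2 >> 2 = -1. Stack: [4, -1]
BINARY_OP - → 4 - -1 = 5. Stack: [5]
STORE_FAST p → p=5. Stack: []
LOAD_CONST → push 9. Stack: [9]
LOAD_FAST s → push -2. Stack: [9, -2]
BINARY_OP & → 9 & -2 = 8. Stack: [8]
LOAD_CONST → push 9. Stack: [8, 9]
BINARY_OP & → 8 & 9 = 8. Stack: [8]
STORE_FAST k → k=8. Stack: []
LOAD_CONST → push 6. Stack: [6]
STORE_FAST u → u=6. Stack: []
LOAD_FAST_LOAD_FAST u,k → push 6,8. Stack: [6, 8]
BINARY_OP | → 6 | 8 = 14. Stack: [14]
RETURN_VALUE → return 14.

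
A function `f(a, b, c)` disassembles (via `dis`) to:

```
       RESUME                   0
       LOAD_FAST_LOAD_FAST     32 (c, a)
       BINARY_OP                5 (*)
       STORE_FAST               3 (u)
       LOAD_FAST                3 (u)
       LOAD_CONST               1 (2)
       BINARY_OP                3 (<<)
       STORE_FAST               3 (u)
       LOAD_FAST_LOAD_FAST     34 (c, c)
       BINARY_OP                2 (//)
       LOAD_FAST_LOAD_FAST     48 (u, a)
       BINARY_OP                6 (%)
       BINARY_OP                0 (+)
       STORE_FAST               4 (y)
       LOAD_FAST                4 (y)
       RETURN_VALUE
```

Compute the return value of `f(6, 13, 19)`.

LOAD_FAST_LOAD_FAST c,a → push 19,6. Stack: [19, 6]
BINARY_OP * → 19 * 6 = 114. Stack: [114]
STORE_FAST u → u=114. Stack: []
LOAD_FAST u → push 114. Stack: [114]
LOAD_CONST → push 2. Stack: [114, 2]
BINARY_OP << → 114 << 2 = 456. Stack: [456]
STORE_FAST u → u=456. Stack: []
LOAD_FAST_LOAD_FAST c,c → push 19,19. Stack: [19, 19]
BINARY_OP // → 19 // 19 = 1. Stack: [1]
LOAD_FAST_LOAD_FAST u,a → push 456,6. Stack: [1, 456, 6]
BINARY_OP % → 456 % 6 = 0. Stack: [1, 0]
BINARY_OP + → 1 + 0 = 1. Stack: [1]
STORE_FAST y → y=1. Stack: []
LOAD_FAST y → push 1. Stack: [1]
RETURN_VALUE → return 1.

1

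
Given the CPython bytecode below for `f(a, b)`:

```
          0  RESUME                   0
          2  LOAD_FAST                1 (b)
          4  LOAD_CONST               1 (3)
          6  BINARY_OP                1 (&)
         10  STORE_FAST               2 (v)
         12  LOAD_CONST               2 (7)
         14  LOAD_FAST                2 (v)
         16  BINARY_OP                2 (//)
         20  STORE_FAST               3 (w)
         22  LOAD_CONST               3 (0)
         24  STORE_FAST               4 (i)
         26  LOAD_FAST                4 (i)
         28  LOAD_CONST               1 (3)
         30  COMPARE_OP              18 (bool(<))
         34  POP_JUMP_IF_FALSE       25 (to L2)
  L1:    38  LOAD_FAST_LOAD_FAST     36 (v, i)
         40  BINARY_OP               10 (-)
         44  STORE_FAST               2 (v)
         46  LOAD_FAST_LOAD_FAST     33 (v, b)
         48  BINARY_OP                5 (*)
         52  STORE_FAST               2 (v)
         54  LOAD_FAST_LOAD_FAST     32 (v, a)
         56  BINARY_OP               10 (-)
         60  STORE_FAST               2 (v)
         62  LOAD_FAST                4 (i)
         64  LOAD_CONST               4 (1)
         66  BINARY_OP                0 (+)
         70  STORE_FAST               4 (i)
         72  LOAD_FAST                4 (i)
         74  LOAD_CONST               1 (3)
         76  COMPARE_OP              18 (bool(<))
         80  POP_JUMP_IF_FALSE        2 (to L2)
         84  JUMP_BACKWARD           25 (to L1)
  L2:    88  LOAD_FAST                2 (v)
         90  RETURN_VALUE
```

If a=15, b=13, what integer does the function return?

LOAD_FAST b → push 13
LOAD_CONST → push 3
BINARY_OP & → 13 & 3 = 1
STORE_FAST v → v=1
LOAD_CONST → push 7
LOAD_FAST v → push 1
BINARY_OP // → 7 // 1 = 7
STORE_FAST w → w=7
LOAD_CONST → push 0
STORE_FAST i → i=0
LOAD_FAST i → push 0
LOAD_CONST → push 3
COMPARE_OP bool(<) → 0 vs 3 = True
POP_JUMP_IF_FALSE → pop True; no jump
LOAD_FAST_LOAD_FAST v,i → push 1,0
BINARY_OP - → 1 - 0 = 1
STORE_FAST v → v=1
LOAD_FAST_LOAD_FAST v,b → push 1,13
BINARY_OP * → 1 * 13 = 13
STORE_FAST v → v=13
LOAD_FAST_LOAD_FAST v,a → push 13,15
BINARY_OP - → 13 - 15 = -2
STORE_FAST v → v=-2
LOAD_FAST i → push 0
LOAD_CONST → push 1
BINARY_OP + → 0 + 1 = 1
STORE_FAST i → i=1
LOAD_FAST i → push 1
LOAD_CONST → push 3
COMPARE_OP bool(<) → 1 vs 3 = True
POP_JUMP_IF_FALSE → pop True; no jump
LOAD_FAST_LOAD_FAST v,i → push -2,1
BINARY_OP - → -2 - 1 = -3
STORE_FAST v → v=-3
LOAD_FAST_LOAD_FAST v,b → push -3,13
BINARY_OP * → -3 * 13 = -39
STORE_FAST v → v=-39
LOAD_FAST_LOAD_FAST v,a → push -39,15
BINARY_OP - → -39 - 15 = -54
STORE_FAST v → v=-54
LOAD_FAST i → push 1
LOAD_CONST → push 1
BINARY_OP + → 1 + 1 = 2
STORE_FAST i → i=2
LOAD_FAST i → push 2
LOAD_CONST → push 3
COMPARE_OP bool(<) → 2 vs 3 = True
POP_JUMP_IF_FALSE → pop True; no jump
LOAD_FAST_LOAD_FAST v,i → push -54,2
BINARY_OP - → -54 - 2 = -56
STORE_FAST v → v=-56
LOAD_FAST_LOAD_FAST v,b → push -56,13
BINARY_OP * → -56 * 13 = -728
STORE_FAST v → v=-728
LOAD_FAST_LOAD_FAST v,a → push -728,15
BINARY_OP - → -728 - 15 = -743
STORE_FAST v → v=-743
LOAD_FAST i → push 2
LOAD_CONST → push 1
BINARY_OP + → 2 + 1 = 3
STORE_FAST i → i=3
LOAD_FAST i → push 3
LOAD_CONST → push 3
COMPARE_OP bool(<) → 3 vs 3 = False
POP_JUMP_IF_FALSE → pop False; jump
LOAD_FAST v → push -743
RETURN_VALUE → return -743.

-743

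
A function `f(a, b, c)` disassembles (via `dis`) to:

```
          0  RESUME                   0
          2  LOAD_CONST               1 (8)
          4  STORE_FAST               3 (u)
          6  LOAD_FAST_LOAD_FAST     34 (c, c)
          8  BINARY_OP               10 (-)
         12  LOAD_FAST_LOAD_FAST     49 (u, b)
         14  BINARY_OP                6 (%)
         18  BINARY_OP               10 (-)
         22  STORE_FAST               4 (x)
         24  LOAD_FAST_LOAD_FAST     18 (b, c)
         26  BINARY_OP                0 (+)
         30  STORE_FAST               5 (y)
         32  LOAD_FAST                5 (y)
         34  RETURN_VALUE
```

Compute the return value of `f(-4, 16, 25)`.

LOAD_CONST → push 8. Stack: [8]
STORE_FAST u → u=8. Stack: []
LOAD_FAST_LOAD_FAST c,c → push 25,25. Stack: [25, 25]
BINARY_OP - → 25 - 25 = 0. Stack: [0]
LOAD_FAST_LOAD_FAST u,b → push 8,16. Stack: [0, 8, 16]
BINARY_OP % → 8 % 16 = 8. Stack: [0, 8]
BINARY_OP - → 0 - 8 = -8. Stack: [-8]
STORE_FAST x → x=-8. Stack: []
LOAD_FAST_LOAD_FAST b,c → push 16,25. Stack: [16, 25]
BINARY_OP + → 16 + 25 = 41. Stack: [41]
STORE_FAST y → y=41. Stack: []
LOAD_FAST y → push 41. Stack: [41]
RETURN_VALUE → return 41.

41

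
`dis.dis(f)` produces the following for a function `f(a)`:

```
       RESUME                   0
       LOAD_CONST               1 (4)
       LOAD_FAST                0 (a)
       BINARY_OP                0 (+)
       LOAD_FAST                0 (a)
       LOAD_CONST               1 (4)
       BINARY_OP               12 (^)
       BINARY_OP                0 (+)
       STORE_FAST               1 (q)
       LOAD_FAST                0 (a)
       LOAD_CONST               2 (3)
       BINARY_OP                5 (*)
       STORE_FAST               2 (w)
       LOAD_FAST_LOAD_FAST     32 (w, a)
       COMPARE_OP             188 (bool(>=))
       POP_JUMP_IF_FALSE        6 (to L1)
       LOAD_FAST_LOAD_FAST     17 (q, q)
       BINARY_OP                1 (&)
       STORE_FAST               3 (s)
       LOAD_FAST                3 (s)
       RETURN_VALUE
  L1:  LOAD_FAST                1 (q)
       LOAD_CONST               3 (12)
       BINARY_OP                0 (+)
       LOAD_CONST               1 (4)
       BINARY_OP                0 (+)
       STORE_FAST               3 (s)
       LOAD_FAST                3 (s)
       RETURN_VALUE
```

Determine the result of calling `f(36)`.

LOAD_CONST → push 4. Stack: [4]
LOAD_FAST a → push 36. Stack: [4, 36]
BINARY_OP + → 4 + 36 = 40. Stack: [40]
LOAD_FAST a → push 36. Stack: [40, 36]
LOAD_CONST → push 4. Stack: [40, 36, 4]
BINARY_OP ^ → 36 ^ 4 = 32. Stack: [40, 32]
BINARY_OP + → 40 + 32 = 72. Stack: [72]
STORE_FAST q → q=72. Stack: []
LOAD_FAST a → push 36. Stack: [36]
LOAD_CONST → push 3. Stack: [36, 3]
BINARY_OP * → 36 * 3 = 108. Stack: [108]
STORE_FAST w → w=108. Stack: []
LOAD_FAST_LOAD_FAST w,a → push 108,36. Stack: [108, 36]
COMPARE_OP bool(>=) → 108 vs 36 = True. Stack: [True]
POP_JUMP_IF_FALSE → pop True; no jump. Stack: []
LOAD_FAST_LOAD_FAST q,q → push 72,72. Stack: [72, 72]
BINARY_OP & → 72 & 72 = 72. Stack: [72]
STORE_FAST s → s=72. Stack: []
LOAD_FAST s → push 72. Stack: [72]
RETURN_VALUE → return 72.

72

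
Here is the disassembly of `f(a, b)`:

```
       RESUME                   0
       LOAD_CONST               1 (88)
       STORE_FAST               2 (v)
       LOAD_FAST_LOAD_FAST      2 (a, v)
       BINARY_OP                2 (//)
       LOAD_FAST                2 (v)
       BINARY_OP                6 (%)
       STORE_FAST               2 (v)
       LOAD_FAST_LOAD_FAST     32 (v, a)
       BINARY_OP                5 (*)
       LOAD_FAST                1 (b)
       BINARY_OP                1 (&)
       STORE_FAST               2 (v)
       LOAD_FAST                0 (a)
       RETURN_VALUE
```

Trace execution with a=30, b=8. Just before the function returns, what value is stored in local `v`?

LOAD_CONST → push 88. Stack: [88]
STORE_FAST v → v=88. Stack: []
LOAD_FAST_LOAD_FAST a,v → push 30,88. Stack: [30, 88]
BINARY_OP // → 30 // 88 = 0. Stack: [0]
LOAD_FAST v → push 88. Stack: [0, 88]
BINARY_OP % → 0 % 88 = 0. Stack: [0]
STORE_FAST v → v=0. Stack: []
LOAD_FAST_LOAD_FAST v,a → push 0,30. Stack: [0, 30]
BINARY_OP * → 0 * 30 = 0. Stack: [0]
LOAD_FAST b → push 8. Stack: [0, 8]
BINARY_OP & → 0 & 8 = 0. Stack: [0]
STORE_FAST v → v=0. Stack: []
LOAD_FAST a → push 30. Stack: [30]
RETURN_VALUE → return 30.

0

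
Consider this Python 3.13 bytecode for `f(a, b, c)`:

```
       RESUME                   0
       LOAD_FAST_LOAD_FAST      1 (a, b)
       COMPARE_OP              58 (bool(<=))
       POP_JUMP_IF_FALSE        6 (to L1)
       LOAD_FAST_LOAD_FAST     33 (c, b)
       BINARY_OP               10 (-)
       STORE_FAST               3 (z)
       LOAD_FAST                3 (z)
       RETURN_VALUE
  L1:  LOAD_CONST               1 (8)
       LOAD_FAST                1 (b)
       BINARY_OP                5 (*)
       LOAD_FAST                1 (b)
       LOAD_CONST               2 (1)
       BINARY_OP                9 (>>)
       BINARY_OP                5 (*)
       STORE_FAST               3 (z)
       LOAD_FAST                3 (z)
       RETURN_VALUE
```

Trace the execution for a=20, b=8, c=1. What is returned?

256

LOAD_FAST_LOAD_FAST a,b → push 20,8. Stack: [20, 8]
COMPARE_OP bool(<=) → 20 vs 8 = False. Stack: [False]
POP_JUMP_IF_FALSE → pop False; jump. Stack: []
LOAD_CONST → push 8. Stack: [8]
LOAD_FAST b → push 8. Stack: [8, 8]
BINARY_OP * → 8 * 8 = 64. Stack: [64]
LOAD_FAST b → push 8. Stack: [64, 8]
LOAD_CONST → push 1. Stack: [64, 8, 1]
BINARY_OP >> → 8 >> 1 = 4. Stack: [64, 4]
BINARY_OP * → 64 * 4 = 256. Stack: [256]
STORE_FAST z → z=256. Stack: []
LOAD_FAST z → push 256. Stack: [256]
RETURN_VALUE → return 256.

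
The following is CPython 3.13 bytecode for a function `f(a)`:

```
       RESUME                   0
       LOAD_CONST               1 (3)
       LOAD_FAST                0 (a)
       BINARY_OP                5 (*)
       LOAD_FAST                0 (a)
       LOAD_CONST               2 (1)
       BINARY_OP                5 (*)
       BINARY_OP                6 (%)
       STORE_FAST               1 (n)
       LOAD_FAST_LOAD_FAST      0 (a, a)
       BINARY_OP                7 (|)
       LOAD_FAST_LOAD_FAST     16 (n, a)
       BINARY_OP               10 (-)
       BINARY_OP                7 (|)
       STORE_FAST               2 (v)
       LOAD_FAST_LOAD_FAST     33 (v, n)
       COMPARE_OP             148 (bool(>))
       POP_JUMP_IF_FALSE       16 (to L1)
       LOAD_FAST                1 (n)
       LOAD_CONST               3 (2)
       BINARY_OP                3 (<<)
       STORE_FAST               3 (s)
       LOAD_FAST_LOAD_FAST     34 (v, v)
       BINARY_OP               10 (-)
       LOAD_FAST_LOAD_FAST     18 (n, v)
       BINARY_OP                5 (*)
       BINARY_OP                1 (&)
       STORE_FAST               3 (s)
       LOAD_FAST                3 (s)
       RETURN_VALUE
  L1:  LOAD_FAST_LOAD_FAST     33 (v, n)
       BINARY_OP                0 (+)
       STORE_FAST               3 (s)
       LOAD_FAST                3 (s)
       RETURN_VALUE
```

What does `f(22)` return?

-2

LOAD_CONST → push 3. Stack: [3]
LOAD_FAST a → push 22. Stack: [3, 22]
BINARY_OP * → 3 * 22 = 66. Stack: [66]
LOAD_FAST a → push 22. Stack: [66, 22]
LOAD_CONST → push 1. Stack: [66, 22, 1]
BINARY_OP * → 22 * 1 = 22. Stack: [66, 22]
BINARY_OP % → 66 % 22 = 0. Stack: [0]
STORE_FAST n → n=0. Stack: []
LOAD_FAST_LOAD_FAST a,a → push 22,22. Stack: [22, 22]
BINARY_OP | → 22 | 22 = 22. Stack: [22]
LOAD_FAST_LOAD_FAST n,a → push 0,22. Stack: [22, 0, 22]
BINARY_OP - → 0 - 22 = -22. Stack: [22, -22]
BINARY_OP | → 22 | -22 = -2. Stack: [-2]
STORE_FAST v → v=-2. Stack: []
LOAD_FAST_LOAD_FAST v,n → push -2,0. Stack: [-2, 0]
COMPARE_OP bool(>) → -2 vs 0 = False. Stack: [False]
POP_JUMP_IF_FALSE → pop False; jump. Stack: []
LOAD_FAST_LOAD_FAST v,n → push -2,0. Stack: [-2, 0]
BINARY_OP + → -2 + 0 = -2. Stack: [-2]
STORE_FAST s → s=-2. Stack: []
LOAD_FAST s → push -2. Stack: [-2]
RETURN_VALUE → return -2.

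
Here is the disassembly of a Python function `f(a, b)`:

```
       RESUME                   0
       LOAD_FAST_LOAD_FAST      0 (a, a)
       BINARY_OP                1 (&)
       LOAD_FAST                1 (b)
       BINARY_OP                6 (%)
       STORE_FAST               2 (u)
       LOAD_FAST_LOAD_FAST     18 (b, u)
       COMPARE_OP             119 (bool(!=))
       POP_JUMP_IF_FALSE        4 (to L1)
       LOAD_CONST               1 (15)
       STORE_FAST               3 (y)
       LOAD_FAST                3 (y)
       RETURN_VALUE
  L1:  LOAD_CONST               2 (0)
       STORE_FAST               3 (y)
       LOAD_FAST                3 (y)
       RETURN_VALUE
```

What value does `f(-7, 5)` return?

15

LOAD_FAST_LOAD_FAST a,a → push -7,-7. Stack: [-7, -7]
BINARY_OP & → -7 & -7 = -7. Stack: [-7]
LOAD_FAST b → push 5. Stack: [-7, 5]
BINARY_OP % → -7 % 5 = 3. Stack: [3]
STORE_FAST u → u=3. Stack: []
LOAD_FAST_LOAD_FAST b,u → push 5,3. Stack: [5, 3]
COMPARE_OP bool(!=) → 5 vs 3 = True. Stack: [True]
POP_JUMP_IF_FALSE → pop True; no jump. Stack: []
LOAD_CONST → push 15. Stack: [15]
STORE_FAST y → y=15. Stack: []
LOAD_FAST y → push 15. Stack: [15]
RETURN_VALUE → return 15.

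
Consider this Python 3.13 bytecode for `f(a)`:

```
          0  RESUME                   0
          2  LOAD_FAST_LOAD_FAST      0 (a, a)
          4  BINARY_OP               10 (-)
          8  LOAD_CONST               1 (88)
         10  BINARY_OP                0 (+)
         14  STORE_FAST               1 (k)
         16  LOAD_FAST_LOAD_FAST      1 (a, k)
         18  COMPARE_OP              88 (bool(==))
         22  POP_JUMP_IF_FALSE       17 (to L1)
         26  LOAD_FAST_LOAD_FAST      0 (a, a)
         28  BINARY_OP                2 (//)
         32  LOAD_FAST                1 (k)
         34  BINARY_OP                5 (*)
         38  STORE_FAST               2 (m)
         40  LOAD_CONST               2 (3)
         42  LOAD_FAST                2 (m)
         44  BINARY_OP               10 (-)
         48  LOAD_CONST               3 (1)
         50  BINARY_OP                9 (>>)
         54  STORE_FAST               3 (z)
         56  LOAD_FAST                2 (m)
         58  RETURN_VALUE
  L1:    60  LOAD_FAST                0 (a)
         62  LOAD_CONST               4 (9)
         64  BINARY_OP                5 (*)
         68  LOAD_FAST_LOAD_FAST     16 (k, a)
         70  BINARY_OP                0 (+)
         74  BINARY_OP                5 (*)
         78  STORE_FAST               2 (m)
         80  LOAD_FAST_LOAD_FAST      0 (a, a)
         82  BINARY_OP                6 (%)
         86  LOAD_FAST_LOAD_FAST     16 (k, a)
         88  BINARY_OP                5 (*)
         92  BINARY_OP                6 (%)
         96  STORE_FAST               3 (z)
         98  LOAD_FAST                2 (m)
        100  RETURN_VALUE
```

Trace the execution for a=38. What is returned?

LOAD_FAST_LOAD_FAST a,a → push 38,38. Stack: [38, 38]
BINARY_OP - → 38 - 38 = 0. Stack: [0]
LOAD_CONST → push 88. Stack: [0, 88]
BINARY_OP + → 0 + 88 = 88. Stack: [88]
STORE_FAST k → k=88. Stack: []
LOAD_FAST_LOAD_FAST a,k → push 38,88. Stack: [38, 88]
COMPARE_OP bool(==) → 38 vs 88 = False. Stack: [False]
POP_JUMP_IF_FALSE → pop False; jump. Stack: []
LOAD_FAST a → push 38. Stack: [38]
LOAD_CONST → push 9. Stack: [38, 9]
BINARY_OP * → 38 * 9 = 342. Stack: [342]
LOAD_FAST_LOAD_FAST k,a → push 88,38. Stack: [342, 88, 38]
BINARY_OP + → 88 + 38 = 126. Stack: [342, 126]
BINARY_OP * → 342 * 126 = 43092. Stack: [43092]
STORE_FAST m → m=43092. Stack: []
LOAD_FAST_LOAD_FAST a,a → push 38,38. Stack: [38, 38]
BINARY_OP % → 38 % 38 = 0. Stack: [0]
LOAD_FAST_LOAD_FAST k,a → push 88,38. Stack: [0, 88, 38]
BINARY_OP * → 88 * 38 = 3344. Stack: [0, 3344]
BINARY_OP % → 0 % 3344 = 0. Stack: [0]
STORE_FAST z → z=0. Stack: []
LOAD_FAST m → push 43092. Stack: [43092]
RETURN_VALUE → return 43092.

43092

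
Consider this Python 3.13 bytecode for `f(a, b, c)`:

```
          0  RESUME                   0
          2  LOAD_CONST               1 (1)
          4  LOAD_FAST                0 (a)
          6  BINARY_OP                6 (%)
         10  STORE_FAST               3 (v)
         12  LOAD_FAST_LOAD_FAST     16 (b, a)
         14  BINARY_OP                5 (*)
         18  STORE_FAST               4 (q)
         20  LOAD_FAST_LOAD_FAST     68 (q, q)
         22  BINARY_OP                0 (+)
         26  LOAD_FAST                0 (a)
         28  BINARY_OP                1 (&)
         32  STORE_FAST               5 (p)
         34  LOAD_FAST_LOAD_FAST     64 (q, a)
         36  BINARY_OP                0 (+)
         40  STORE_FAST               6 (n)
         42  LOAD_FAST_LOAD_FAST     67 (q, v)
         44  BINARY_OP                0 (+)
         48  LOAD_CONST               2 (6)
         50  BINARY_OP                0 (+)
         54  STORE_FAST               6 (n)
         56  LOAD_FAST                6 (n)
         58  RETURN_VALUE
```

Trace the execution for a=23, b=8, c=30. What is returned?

LOAD_CONST → push 1. Stack: [1]
LOAD_FAST a → push 23. Stack: [1, 23]
BINARY_OP % → 1 % 23 = 1. Stack: [1]
STORE_FAST v → v=1. Stack: []
LOAD_FAST_LOAD_FAST b,a → push 8,23. Stack: [8, 23]
BINARY_OP * → 8 * 23 = 184. Stack: [184]
STORE_FAST q → q=184. Stack: []
LOAD_FAST_LOAD_FAST q,q → push 184,184. Stack: [184, 184]
BINARY_OP + → 184 + 184 = 368. Stack: [368]
LOAD_FAST a → push 23. Stack: [368, 23]
BINARY_OP & → 368 & 23 = 16. Stack: [16]
STORE_FAST p → p=16. Stack: []
LOAD_FAST_LOAD_FAST q,a → push 184,23. Stack: [184, 23]
BINARY_OP + → 184 + 23 = 207. Stack: [207]
STORE_FAST n → n=207. Stack: []
LOAD_FAST_LOAD_FAST q,v → push 184,1. Stack: [184, 1]
BINARY_OP + → 184 + 1 = 185. Stack: [185]
LOAD_CONST → push 6. Stack: [185, 6]
BINARY_OP + → 185 + 6 = 191. Stack: [191]
STORE_FAST n → n=191. Stack: []
LOAD_FAST n → push 191. Stack: [191]
RETURN_VALUE → return 191.

191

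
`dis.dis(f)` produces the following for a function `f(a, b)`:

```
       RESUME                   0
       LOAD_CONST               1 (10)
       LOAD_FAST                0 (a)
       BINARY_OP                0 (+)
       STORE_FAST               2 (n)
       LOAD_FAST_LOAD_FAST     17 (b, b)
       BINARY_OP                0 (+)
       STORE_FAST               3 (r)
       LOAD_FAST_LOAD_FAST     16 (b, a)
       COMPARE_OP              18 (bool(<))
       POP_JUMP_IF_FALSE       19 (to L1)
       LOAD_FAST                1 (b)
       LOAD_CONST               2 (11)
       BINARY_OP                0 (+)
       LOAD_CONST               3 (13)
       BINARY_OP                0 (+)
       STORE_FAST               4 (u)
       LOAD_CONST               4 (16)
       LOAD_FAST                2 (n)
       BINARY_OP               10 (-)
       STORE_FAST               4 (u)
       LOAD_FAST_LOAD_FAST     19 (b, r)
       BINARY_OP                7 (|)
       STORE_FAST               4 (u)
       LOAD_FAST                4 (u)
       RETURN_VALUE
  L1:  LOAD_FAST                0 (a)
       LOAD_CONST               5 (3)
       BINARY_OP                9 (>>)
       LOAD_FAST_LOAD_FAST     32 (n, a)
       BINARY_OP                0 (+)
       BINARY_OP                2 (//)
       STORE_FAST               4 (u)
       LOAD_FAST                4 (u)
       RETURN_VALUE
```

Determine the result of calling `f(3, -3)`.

LOAD_CONST → push 10. Stack: [10]
LOAD_FAST a → push 3. Stack: [10, 3]
BINARY_OP + → 10 + 3 = 13. Stack: [13]
STORE_FAST n → n=13. Stack: []
LOAD_FAST_LOAD_FAST b,b → push -3,-3. Stack: [-3, -3]
BINARY_OP + → -3 + -3 = -6. Stack: [-6]
STORE_FAST r → r=-6. Stack: []
LOAD_FAST_LOAD_FAST b,a → push -3,3. Stack: [-3, 3]
COMPARE_OP bool(<) → -3 vs 3 = True. Stack: [True]
POP_JUMP_IF_FALSE → pop True; no jump. Stack: []
LOAD_FAST b → push -3. Stack: [-3]
LOAD_CONST → push 11. Stack: [-3, 11]
BINARY_OP + → -3 + 11 = 8. Stack: [8]
LOAD_CONST → push 13. Stack: [8, 13]
BINARY_OP + → 8 + 13 = 21. Stack: [21]
STORE_FAST u → u=21. Stack: []
LOAD_CONST → push 16. Stack: [16]
LOAD_FAST n → push 13. Stack: [16, 13]
BINARY_OP - → 16 - 13 = 3. Stack: [3]
STORE_FAST u → u=3. Stack: []
LOAD_FAST_LOAD_FAST b,r → push -3,-6. Stack: [-3, -6]
BINARY_OP | → -3 | -6 = -1. Stack: [-1]
STORE_FAST u → u=-1. Stack: []
LOAD_FAST u → push -1. Stack: [-1]
RETURN_VALUE → return -1.

-1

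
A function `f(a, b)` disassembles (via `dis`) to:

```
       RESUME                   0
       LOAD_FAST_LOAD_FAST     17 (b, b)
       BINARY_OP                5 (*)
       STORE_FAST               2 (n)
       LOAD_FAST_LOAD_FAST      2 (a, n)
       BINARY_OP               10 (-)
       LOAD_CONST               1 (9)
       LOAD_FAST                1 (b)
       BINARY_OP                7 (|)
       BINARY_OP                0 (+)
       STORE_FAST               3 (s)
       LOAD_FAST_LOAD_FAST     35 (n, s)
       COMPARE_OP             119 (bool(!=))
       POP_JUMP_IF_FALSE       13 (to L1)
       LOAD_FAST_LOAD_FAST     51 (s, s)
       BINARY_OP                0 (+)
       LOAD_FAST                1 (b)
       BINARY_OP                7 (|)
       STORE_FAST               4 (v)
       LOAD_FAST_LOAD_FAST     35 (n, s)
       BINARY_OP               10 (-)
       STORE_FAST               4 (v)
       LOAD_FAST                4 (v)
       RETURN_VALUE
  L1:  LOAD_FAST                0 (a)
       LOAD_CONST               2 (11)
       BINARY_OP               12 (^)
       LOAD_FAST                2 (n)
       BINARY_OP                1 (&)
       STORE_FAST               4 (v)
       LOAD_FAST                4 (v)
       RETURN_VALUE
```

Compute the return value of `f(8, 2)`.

LOAD_FAST_LOAD_FAST b,b → push 2,2. Stack: [2, 2]
BINARY_OP * → 2 * 2 = 4. Stack: [4]
STORE_FAST n → n=4. Stack: []
LOAD_FAST_LOAD_FAST a,n → push 8,4. Stack: [8, 4]
BINARY_OP - → 8 - 4 = 4. Stack: [4]
LOAD_CONST → push 9. Stack: [4, 9]
LOAD_FAST b → push 2. Stack: [4, 9, 2]
BINARY_OP | → 9 | 2 = 11. Stack: [4, 11]
BINARY_OP + → 4 + 11 = 15. Stack: [15]
STORE_FAST s → s=15. Stack: []
LOAD_FAST_LOAD_FAST n,s → push 4,15. Stack: [4, 15]
COMPARE_OP bool(!=) → 4 vs 15 = True. Stack: [True]
POP_JUMP_IF_FALSE → pop True; no jump. Stack: []
LOAD_FAST_LOAD_FAST s,s → push 15,15. Stack: [15, 15]
BINARY_OP + → 15 + 15 = 30. Stack: [30]
LOAD_FAST b → push 2. Stack: [30, 2]
BINARY_OP | → 30 | 2 = 30. Stack: [30]
STORE_FAST v → v=30. Stack: []
LOAD_FAST_LOAD_FAST n,s → push 4,15. Stack: [4, 15]
BINARY_OP - → 4 - 15 = -11. Stack: [-11]
STORE_FAST v → v=-11. Stack: []
LOAD_FAST v → push -11. Stack: [-11]
RETURN_VALUE → return -11.

-11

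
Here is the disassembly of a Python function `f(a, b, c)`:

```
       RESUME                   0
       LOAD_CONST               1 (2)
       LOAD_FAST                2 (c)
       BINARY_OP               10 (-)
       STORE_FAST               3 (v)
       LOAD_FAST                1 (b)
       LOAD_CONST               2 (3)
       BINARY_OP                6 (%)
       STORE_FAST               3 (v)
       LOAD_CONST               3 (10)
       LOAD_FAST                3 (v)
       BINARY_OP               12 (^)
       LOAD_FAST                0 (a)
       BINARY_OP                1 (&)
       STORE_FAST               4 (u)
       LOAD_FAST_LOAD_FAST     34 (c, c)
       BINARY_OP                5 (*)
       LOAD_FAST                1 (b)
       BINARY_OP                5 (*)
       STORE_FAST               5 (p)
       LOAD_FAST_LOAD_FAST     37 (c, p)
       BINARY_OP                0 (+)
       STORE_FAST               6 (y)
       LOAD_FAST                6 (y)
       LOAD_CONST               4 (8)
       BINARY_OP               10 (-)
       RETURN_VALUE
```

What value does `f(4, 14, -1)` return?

5

LOAD_CONST → push 2. Stack: [2]
LOAD_FAST c → push -1. Stack: [2, -1]
BINARY_OP - → 2 - -1 = 3. Stack: [3]
STORE_FAST v → v=3. Stack: []
LOAD_FAST b → push 14. Stack: [14]
LOAD_CONST → push 3. Stack: [14, 3]
BINARY_OP % → 14 % 3 = 2. Stack: [2]
STORE_FAST v → v=2. Stack: []
LOAD_CONST → push 10. Stack: [10]
LOAD_FAST v → push 2. Stack: [10, 2]
BINARY_OP ^ → 10 ^ 2 = 8. Stack: [8]
LOAD_FAST a → push 4. Stack: [8, 4]
BINARY_OP & → 8 & 4 = 0. Stack: [0]
STORE_FAST u → u=0. Stack: []
LOAD_FAST_LOAD_FAST c,c → push -1,-1. Stack: [-1, -1]
BINARY_OP * → -1 * -1 = 1. Stack: [1]
LOAD_FAST b → push 14. Stack: [1, 14]
BINARY_OP * → 1 * 14 = 14. Stack: [14]
STORE_FAST p → p=14. Stack: []
LOAD_FAST_LOAD_FAST c,p → push -1,14. Stack: [-1, 14]
BINARY_OP + → -1 + 14 = 13. Stack: [13]
STORE_FAST y → y=13. Stack: []
LOAD_FAST y → push 13. Stack: [13]
LOAD_CONST → push 8. Stack: [13, 8]
BINARY_OP - → 13 - 8 = 5. Stack: [5]
RETURN_VALUE → return 5.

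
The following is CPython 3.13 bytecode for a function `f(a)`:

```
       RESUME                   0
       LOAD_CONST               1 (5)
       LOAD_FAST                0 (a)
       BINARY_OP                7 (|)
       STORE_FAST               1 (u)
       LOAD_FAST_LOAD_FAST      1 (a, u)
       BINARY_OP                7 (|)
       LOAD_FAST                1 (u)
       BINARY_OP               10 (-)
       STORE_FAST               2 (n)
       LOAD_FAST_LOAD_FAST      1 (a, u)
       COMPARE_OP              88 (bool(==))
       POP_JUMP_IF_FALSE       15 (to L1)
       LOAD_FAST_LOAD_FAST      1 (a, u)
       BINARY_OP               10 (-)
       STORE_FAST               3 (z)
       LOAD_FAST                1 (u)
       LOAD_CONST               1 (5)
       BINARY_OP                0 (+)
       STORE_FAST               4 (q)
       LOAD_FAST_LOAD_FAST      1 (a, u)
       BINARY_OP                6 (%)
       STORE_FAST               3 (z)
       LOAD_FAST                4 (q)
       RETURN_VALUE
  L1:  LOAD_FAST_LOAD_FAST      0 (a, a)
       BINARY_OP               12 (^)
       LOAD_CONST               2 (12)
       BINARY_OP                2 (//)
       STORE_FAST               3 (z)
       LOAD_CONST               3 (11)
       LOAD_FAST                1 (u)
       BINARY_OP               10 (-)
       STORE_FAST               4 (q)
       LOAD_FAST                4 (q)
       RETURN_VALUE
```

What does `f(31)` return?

36

LOAD_CONST → push 5. Stack: [5]
LOAD_FAST a → push 31. Stack: [5, 31]
BINARY_OP | → 5 | 31 = 31. Stack: [31]
STORE_FAST u → u=31. Stack: []
LOAD_FAST_LOAD_FAST a,u → push 31,31. Stack: [31, 31]
BINARY_OP | → 31 | 31 = 31. Stack: [31]
LOAD_FAST u → push 31. Stack: [31, 31]
BINARY_OP - → 31 - 31 = 0. Stack: [0]
STORE_FAST n → n=0. Stack: []
LOAD_FAST_LOAD_FAST a,u → push 31,31. Stack: [31, 31]
COMPARE_OP bool(==) → 31 vs 31 = True. Stack: [True]
POP_JUMP_IF_FALSE → pop True; no jump. Stack: []
LOAD_FAST_LOAD_FAST a,u → push 31,31. Stack: [31, 31]
BINARY_OP - → 31 - 31 = 0. Stack: [0]
STORE_FAST z → z=0. Stack: []
LOAD_FAST u → push 31. Stack: [31]
LOAD_CONST → push 5. Stack: [31, 5]
BINARY_OP + → 31 + 5 = 36. Stack: [36]
STORE_FAST q → q=36. Stack: []
LOAD_FAST_LOAD_FAST a,u → push 31,31. Stack: [31, 31]
BINARY_OP % → 31 % 31 = 0. Stack: [0]
STORE_FAST z → z=0. Stack: []
LOAD_FAST q → push 36. Stack: [36]
RETURN_VALUE → return 36.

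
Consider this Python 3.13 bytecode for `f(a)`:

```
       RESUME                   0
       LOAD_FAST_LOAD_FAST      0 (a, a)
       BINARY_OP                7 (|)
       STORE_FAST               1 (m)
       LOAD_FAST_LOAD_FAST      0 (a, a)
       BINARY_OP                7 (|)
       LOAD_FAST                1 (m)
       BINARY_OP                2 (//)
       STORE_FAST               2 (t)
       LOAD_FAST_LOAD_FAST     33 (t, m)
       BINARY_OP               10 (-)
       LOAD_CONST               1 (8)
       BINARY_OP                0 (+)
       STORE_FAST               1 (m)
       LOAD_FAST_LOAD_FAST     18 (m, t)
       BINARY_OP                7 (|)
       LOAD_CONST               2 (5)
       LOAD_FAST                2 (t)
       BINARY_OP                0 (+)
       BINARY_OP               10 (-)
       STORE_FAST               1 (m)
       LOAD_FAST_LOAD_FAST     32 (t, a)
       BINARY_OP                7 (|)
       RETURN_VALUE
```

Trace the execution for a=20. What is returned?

21

LOAD_FAST_LOAD_FAST a,a → push 20,20. Stack: [20, 20]
BINARY_OP | → 20 | 20 = 20. Stack: [20]
STORE_FAST m → m=20. Stack: []
LOAD_FAST_LOAD_FAST a,a → push 20,20. Stack: [20, 20]
BINARY_OP | → 20 | 20 = 20. Stack: [20]
LOAD_FAST m → push 20. Stack: [20, 20]
BINARY_OP // → 20 // 20 = 1. Stack: [1]
STORE_FAST t → t=1. Stack: []
LOAD_FAST_LOAD_FAST t,m → push 1,20. Stack: [1, 20]
BINARY_OP - → 1 - 20 = -19. Stack: [-19]
LOAD_CONST → push 8. Stack: [-19, 8]
BINARY_OP + → -19 + 8 = -11. Stack: [-11]
STORE_FAST m → m=-11. Stack: []
LOAD_FAST_LOAD_FAST m,t → push -11,1. Stack: [-11, 1]
BINARY_OP | → -11 | 1 = -11. Stack: [-11]
LOAD_CONST → push 5. Stack: [-11, 5]
LOAD_FAST t → push 1. Stack: [-11, 5, 1]
BINARY_OP + → 5 + 1 = 6. Stack: [-11, 6]
BINARY_OP - → -11 - 6 = -17. Stack: [-17]
STORE_FAST m → m=-17. Stack: []
LOAD_FAST_LOAD_FAST t,a → push 1,20. Stack: [1, 20]
BINARY_OP | → 1 | 20 = 21. Stack: [21]
RETURN_VALUE → return 21.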